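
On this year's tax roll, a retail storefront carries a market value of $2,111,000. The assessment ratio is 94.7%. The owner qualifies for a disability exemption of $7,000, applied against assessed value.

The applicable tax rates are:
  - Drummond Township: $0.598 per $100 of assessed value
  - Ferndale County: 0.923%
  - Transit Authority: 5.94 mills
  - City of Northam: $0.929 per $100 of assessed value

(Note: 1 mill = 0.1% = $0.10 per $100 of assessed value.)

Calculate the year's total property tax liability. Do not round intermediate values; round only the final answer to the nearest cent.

$60,640.04

Assessed value = $2,111,000 × 0.947 = $1,999,117
Taxable value = $1,999,117 − $7,000 = $1,992,117
Drummond Township: $1,992,117 × 0.00598 = $11,912.85966
Ferndale County: $1,992,117 × 0.00923 = $18,387.23991
Transit Authority: $1,992,117 × 0.00594 = $11,833.17498
City of Northam: $1,992,117 × 0.00929 = $18,506.76693
Total = $60,640.04148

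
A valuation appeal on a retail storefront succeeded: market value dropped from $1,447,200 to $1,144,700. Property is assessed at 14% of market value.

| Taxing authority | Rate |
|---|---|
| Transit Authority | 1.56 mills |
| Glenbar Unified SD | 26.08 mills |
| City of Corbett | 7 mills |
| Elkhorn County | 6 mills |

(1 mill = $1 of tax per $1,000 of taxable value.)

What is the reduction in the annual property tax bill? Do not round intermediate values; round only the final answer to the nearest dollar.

$1,721

Old assessed value = $1,447,200 × 0.14 = $202,608
New assessed value = $1,144,700 × 0.14 = $160,258
Combined rate = 0.00156 + 0.02608 + 0.007 + 0.006 = 0.04064
Old tax = $202,608 × 0.04064 = $8,233.98912
New tax = $160,258 × 0.04064 = $6,512.88512
Reduction = $8,233.98912 − $6,512.88512 = $1,721.104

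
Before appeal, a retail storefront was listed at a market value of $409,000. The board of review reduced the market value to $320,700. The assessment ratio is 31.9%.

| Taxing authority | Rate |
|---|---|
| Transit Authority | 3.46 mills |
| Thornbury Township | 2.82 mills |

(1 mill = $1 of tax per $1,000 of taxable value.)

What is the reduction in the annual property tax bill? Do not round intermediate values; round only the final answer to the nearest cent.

Old assessed value = $409,000 × 0.319 = $130,471
New assessed value = $320,700 × 0.319 = $102,303.3
Combined rate = 0.00346 + 0.00282 = 0.00628
Old tax = $130,471 × 0.00628 = $819.35788
New tax = $102,303.3 × 0.00628 = $642.464724
Reduction = $819.35788 − $642.464724 = $176.893156

$176.89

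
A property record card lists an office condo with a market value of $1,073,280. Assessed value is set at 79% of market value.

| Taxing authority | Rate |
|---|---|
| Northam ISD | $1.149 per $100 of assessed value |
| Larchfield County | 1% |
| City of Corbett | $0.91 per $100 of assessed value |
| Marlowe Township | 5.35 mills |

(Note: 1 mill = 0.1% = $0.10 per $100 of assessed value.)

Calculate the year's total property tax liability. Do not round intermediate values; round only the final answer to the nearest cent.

Assessed value = $1,073,280 × 0.79 = $847,891.2
Northam ISD: $847,891.2 × 0.01149 = $9,742.269888
Larchfield County: $847,891.2 × 0.01 = $8,478.912
City of Corbett: $847,891.2 × 0.0091 = $7,715.80992
Marlowe Township: $847,891.2 × 0.00535 = $4,536.21792
Total = $30,473.209728

$30,473.21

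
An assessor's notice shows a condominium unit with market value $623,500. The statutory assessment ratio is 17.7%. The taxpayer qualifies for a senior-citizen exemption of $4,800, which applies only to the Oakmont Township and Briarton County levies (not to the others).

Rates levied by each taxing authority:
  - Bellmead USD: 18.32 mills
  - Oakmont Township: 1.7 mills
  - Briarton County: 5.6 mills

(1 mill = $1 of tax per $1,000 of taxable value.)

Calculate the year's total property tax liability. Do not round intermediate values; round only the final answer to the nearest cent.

$2,792.37

Assessed value = $623,500 × 0.177 = $110,359.5
Bellmead USD: $110,359.5 × 0.01832 = $2,021.78604
Oakmont Township: ($110,359.5 − $4,800) × 0.0017 = $105,559.5 × 0.0017 = $179.45115
Briarton County: ($110,359.5 − $4,800) × 0.0056 = $105,559.5 × 0.0056 = $591.1332
Total = $2,792.37039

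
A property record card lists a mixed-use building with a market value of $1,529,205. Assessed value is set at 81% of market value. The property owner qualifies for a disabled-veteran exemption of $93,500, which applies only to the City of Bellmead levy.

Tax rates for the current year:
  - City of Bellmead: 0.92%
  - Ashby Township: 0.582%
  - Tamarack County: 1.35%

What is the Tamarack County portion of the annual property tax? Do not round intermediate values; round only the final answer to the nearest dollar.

Assessed value = $1,529,205 × 0.81 = $1,238,656.05
Tamarack County taxable value = $1,238,656.05 (exemption does not apply)
Tamarack County levy = $1,238,656.05 × 0.0135 = $16,721.856675

$16,722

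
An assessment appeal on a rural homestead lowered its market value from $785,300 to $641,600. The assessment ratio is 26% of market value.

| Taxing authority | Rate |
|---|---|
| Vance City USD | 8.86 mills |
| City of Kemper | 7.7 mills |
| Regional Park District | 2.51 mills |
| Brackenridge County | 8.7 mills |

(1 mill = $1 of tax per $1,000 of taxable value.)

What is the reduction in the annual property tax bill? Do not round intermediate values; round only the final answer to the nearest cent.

Old assessed value = $785,300 × 0.26 = $204,178
New assessed value = $641,600 × 0.26 = $166,816
Combined rate = 0.00886 + 0.0077 + 0.00251 + 0.0087 = 0.02777
Old tax = $204,178 × 0.02777 = $5,670.02306
New tax = $166,816 × 0.02777 = $4,632.48032
Reduction = $5,670.02306 − $4,632.48032 = $1,037.54274

$1,037.54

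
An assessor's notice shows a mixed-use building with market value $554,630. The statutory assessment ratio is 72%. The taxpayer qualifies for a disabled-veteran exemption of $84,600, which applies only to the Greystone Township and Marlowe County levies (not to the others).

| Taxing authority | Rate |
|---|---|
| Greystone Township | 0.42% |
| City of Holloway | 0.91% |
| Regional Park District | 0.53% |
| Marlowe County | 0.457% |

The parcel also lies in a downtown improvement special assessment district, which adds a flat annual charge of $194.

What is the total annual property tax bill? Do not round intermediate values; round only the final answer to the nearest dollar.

$8,705

Assessed value = $554,630 × 0.72 = $399,333.6
Greystone Township: ($399,333.6 − $84,600) × 0.0042 = $314,733.6 × 0.0042 = $1,321.88112
City of Holloway: $399,333.6 × 0.0091 = $3,633.93576
Regional Park District: $399,333.6 × 0.0053 = $2,116.46808
Marlowe County: ($399,333.6 − $84,600) × 0.00457 = $314,733.6 × 0.00457 = $1,438.332552
Levies subtotal = $8,510.617512
Total = $8,510.617512 + $194 = $8,704.617512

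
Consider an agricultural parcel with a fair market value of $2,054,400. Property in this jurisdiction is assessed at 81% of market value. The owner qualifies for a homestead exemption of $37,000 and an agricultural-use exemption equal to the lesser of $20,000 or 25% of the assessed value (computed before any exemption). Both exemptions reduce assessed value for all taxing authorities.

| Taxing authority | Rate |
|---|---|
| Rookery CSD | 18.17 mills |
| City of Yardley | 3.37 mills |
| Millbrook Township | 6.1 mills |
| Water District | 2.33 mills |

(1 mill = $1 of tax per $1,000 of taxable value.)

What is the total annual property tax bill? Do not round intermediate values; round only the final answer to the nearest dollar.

Assessed value = $2,054,400 × 0.81 = $1,664,064
Agricultural-use exemption = min($20,000, 25% × $1,664,064) = min($20,000, $416,016) = $20,000 (dollar cap binds)
Taxable value = $1,664,064 − $37,000 − $20,000 = $1,607,064
Rookery CSD: $1,607,064 × 0.01817 = $29,200.35288
City of Yardley: $1,607,064 × 0.00337 = $5,415.80568
Millbrook Township: $1,607,064 × 0.0061 = $9,803.0904
Water District: $1,607,064 × 0.00233 = $3,744.45912
Total = $48,163.70808

$48,164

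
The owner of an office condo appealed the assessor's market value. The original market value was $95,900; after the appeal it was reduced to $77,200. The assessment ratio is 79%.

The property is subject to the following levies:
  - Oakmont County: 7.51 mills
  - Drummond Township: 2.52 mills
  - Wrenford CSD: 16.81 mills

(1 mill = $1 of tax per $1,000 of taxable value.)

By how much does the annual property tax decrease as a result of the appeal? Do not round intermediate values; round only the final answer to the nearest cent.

$396.51

Old assessed value = $95,900 × 0.79 = $75,761
New assessed value = $77,200 × 0.79 = $60,988
Combined rate = 0.00751 + 0.00252 + 0.01681 = 0.02684
Old tax = $75,761 × 0.02684 = $2,033.42524
New tax = $60,988 × 0.02684 = $1,636.91792
Reduction = $2,033.42524 − $1,636.91792 = $396.50732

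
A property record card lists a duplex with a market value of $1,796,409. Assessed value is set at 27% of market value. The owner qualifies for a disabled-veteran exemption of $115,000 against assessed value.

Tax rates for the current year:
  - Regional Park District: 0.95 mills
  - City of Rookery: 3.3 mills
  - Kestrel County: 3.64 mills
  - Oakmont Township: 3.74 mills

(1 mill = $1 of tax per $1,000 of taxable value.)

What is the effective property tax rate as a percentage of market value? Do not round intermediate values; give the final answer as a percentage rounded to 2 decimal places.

Assessed value = $1,796,409 × 0.27 = $485,030.43
Taxable value = $485,030.43 − $115,000 = $370,030.43
Regional Park District: $370,030.43 × 0.00095 = $351.5289085
City of Rookery: $370,030.43 × 0.0033 = $1,221.100419
Kestrel County: $370,030.43 × 0.00364 = $1,346.9107652
Oakmont Township: $370,030.43 × 0.00374 = $1,383.9138082
Total tax = $4,303.4539009
Effective rate = $4,303.4539009 ÷ $1,796,409 = 0.24% of market value

0.24%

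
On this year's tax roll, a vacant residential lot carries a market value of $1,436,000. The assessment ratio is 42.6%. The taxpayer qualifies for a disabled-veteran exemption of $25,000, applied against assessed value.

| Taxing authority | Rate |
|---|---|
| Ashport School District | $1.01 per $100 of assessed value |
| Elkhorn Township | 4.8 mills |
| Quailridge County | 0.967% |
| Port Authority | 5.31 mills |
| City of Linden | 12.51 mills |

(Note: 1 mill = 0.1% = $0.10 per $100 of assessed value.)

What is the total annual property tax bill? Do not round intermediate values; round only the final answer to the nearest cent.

Assessed value = $1,436,000 × 0.426 = $611,736
Taxable value = $611,736 − $25,000 = $586,736
Ashport School District: $586,736 × 0.0101 = $5,926.0336
Elkhorn Township: $586,736 × 0.0048 = $2,816.3328
Quailridge County: $586,736 × 0.00967 = $5,673.73712
Port Authority: $586,736 × 0.00531 = $3,115.56816
City of Linden: $586,736 × 0.01251 = $7,340.06736
Total = $24,871.73904

$24,871.74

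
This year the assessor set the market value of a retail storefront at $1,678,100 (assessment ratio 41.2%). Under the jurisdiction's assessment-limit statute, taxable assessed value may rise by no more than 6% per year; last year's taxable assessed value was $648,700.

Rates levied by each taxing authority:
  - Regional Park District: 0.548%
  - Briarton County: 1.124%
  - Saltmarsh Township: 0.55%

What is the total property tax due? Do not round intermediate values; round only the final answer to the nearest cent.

Uncapped assessed value = $1,678,100 × 0.412 = $691,377.2
Cap limit = $648,700 × 1.06 = $687,622
Taxable assessed value = min($691,377.2, $687,622) = $687,622 (cap binds)
Regional Park District: $687,622 × 0.00548 = $3,768.16856
Briarton County: $687,622 × 0.01124 = $7,728.87128
Saltmarsh Township: $687,622 × 0.0055 = $3,781.921
Total = $15,278.96084

$15,278.96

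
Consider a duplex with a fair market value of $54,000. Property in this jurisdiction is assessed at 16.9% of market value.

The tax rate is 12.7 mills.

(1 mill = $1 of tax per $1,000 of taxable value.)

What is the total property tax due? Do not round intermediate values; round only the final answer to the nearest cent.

Assessed value = $54,000 × 0.169 = $9,126
Tax = $9,126 × 0.0127 = $115.9002

$115.90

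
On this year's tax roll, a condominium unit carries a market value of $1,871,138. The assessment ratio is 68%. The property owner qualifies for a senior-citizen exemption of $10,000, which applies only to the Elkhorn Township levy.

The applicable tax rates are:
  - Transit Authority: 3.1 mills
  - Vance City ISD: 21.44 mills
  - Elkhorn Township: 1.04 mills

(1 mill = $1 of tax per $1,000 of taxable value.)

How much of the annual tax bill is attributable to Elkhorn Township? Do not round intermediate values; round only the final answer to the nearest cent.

$1,312.87

Assessed value = $1,871,138 × 0.68 = $1,272,373.84
Elkhorn Township taxable value = $1,272,373.84 − $10,000 = $1,262,373.84
Elkhorn Township levy = $1,262,373.84 × 0.00104 = $1,312.8687936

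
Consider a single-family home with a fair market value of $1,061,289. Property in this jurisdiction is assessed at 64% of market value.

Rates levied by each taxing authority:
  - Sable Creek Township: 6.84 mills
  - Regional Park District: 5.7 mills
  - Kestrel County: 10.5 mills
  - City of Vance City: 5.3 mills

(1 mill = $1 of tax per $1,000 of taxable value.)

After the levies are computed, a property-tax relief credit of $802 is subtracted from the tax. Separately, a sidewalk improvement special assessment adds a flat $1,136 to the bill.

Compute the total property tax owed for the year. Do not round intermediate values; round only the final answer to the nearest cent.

$19,583.24

Assessed value = $1,061,289 × 0.64 = $679,224.96
Sable Creek Township: $679,224.96 × 0.00684 = $4,645.8987264
Regional Park District: $679,224.96 × 0.0057 = $3,871.582272
Kestrel County: $679,224.96 × 0.0105 = $7,131.86208
City of Vance City: $679,224.96 × 0.0053 = $3,599.892288
Levies subtotal = $19,249.2353664
After credit = $19,249.2353664 − $802 = $18,447.2353664
Total = $18,447.2353664 + $1,136 = $19,583.2353664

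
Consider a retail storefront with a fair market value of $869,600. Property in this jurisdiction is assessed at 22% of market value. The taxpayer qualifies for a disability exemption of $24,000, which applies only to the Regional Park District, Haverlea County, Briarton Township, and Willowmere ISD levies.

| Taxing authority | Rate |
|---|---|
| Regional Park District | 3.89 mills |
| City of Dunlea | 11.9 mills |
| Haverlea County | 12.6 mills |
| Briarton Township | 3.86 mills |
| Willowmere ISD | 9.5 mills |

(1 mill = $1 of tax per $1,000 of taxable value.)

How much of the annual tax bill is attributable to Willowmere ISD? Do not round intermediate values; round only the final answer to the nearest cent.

Assessed value = $869,600 × 0.22 = $191,312
Willowmere ISD taxable value = $191,312 − $24,000 = $167,312
Willowmere ISD levy = $167,312 × 0.0095 = $1,589.464

$1,589.46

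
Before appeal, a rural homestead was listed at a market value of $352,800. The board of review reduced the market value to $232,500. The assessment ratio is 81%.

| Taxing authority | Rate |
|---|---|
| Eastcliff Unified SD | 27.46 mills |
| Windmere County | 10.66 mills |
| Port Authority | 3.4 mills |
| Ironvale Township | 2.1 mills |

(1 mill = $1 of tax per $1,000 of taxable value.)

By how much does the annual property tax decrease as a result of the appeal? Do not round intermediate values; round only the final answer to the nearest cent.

$4,250.46

Old assessed value = $352,800 × 0.81 = $285,768
New assessed value = $232,500 × 0.81 = $188,325
Combined rate = 0.02746 + 0.01066 + 0.0034 + 0.0021 = 0.04362
Old tax = $285,768 × 0.04362 = $12,465.20016
New tax = $188,325 × 0.04362 = $8,214.7365
Reduction = $12,465.20016 − $8,214.7365 = $4,250.46366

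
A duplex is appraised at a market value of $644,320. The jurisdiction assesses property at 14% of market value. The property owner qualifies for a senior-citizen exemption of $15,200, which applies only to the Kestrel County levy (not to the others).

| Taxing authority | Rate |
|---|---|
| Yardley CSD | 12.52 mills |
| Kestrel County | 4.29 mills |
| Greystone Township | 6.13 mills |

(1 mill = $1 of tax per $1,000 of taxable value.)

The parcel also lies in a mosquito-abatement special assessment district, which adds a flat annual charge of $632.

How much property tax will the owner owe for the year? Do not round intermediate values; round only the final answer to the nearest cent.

Assessed value = $644,320 × 0.14 = $90,204.8
Yardley CSD: $90,204.8 × 0.01252 = $1,129.364096
Kestrel County: ($90,204.8 − $15,200) × 0.00429 = $75,004.8 × 0.00429 = $321.770592
Greystone Township: $90,204.8 × 0.00613 = $552.955424
Levies subtotal = $2,004.090112
Total = $2,004.090112 + $632 = $2,636.090112

$2,636.09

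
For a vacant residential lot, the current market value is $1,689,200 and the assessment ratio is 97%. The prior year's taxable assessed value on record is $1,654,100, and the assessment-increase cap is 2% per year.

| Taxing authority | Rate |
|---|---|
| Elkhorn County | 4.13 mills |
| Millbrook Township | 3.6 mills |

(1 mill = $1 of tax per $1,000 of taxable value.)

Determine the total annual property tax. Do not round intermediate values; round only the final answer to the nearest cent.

Uncapped assessed value = $1,689,200 × 0.97 = $1,638,524
Cap limit = $1,654,100 × 1.02 = $1,687,182
Taxable assessed value = min($1,638,524, $1,687,182) = $1,638,524 (cap does not bind)
Elkhorn County: $1,638,524 × 0.00413 = $6,767.10412
Millbrook Township: $1,638,524 × 0.0036 = $5,898.6864
Total = $12,665.79052

$12,665.79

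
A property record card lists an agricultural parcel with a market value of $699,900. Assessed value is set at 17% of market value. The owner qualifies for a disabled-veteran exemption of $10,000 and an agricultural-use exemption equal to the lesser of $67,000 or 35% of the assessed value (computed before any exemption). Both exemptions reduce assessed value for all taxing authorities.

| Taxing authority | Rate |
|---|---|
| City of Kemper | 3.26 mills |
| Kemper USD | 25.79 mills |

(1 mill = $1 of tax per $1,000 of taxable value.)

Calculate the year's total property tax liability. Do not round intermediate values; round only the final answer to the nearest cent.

Assessed value = $699,900 × 0.17 = $118,983
Agricultural-use exemption = min($67,000, 35% × $118,983) = min($67,000, $41,644.05) = $41,644.05 (percentage binds)
Taxable value = $118,983 − $10,000 − $41,644.05 = $67,338.95
City of Kemper: $67,338.95 × 0.00326 = $219.524977
Kemper USD: $67,338.95 × 0.02579 = $1,736.6715205
Total = $1,956.1964975

$1,956.20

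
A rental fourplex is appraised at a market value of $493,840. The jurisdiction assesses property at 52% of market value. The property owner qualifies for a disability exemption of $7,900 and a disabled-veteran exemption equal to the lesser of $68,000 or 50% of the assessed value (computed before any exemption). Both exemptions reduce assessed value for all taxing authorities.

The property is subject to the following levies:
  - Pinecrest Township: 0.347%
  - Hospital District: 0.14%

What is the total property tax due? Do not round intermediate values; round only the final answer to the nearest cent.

Assessed value = $493,840 × 0.52 = $256,796.8
Disabled-veteran exemption = min($68,000, 50% × $256,796.8) = min($68,000, $128,398.4) = $68,000 (dollar cap binds)
Taxable value = $256,796.8 − $7,900 − $68,000 = $180,896.8
Pinecrest Township: $180,896.8 × 0.00347 = $627.711896
Hospital District: $180,896.8 × 0.0014 = $253.25552
Total = $880.967416

$880.97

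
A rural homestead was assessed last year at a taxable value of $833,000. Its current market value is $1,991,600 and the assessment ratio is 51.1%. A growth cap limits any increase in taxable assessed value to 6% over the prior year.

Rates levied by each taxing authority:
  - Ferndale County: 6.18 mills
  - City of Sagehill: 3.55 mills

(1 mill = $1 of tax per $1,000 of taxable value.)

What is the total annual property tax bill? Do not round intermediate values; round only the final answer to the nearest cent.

Uncapped assessed value = $1,991,600 × 0.511 = $1,017,707.6
Cap limit = $833,000 × 1.06 = $882,980
Taxable assessed value = min($1,017,707.6, $882,980) = $882,980 (cap binds)
Ferndale County: $882,980 × 0.00618 = $5,456.8164
City of Sagehill: $882,980 × 0.00355 = $3,134.579
Total = $8,591.3954

$8,591.40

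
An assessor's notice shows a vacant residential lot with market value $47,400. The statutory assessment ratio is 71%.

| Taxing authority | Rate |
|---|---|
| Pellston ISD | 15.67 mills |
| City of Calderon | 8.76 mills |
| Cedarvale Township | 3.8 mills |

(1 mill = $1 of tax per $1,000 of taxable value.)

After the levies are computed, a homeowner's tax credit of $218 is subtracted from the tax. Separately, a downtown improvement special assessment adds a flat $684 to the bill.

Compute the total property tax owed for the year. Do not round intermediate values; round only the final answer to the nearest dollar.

$1,416

Assessed value = $47,400 × 0.71 = $33,654
Pellston ISD: $33,654 × 0.01567 = $527.35818
City of Calderon: $33,654 × 0.00876 = $294.80904
Cedarvale Township: $33,654 × 0.0038 = $127.8852
Levies subtotal = $950.05242
After credit = $950.05242 − $218 = $732.05242
Total = $732.05242 + $684 = $1,416.05242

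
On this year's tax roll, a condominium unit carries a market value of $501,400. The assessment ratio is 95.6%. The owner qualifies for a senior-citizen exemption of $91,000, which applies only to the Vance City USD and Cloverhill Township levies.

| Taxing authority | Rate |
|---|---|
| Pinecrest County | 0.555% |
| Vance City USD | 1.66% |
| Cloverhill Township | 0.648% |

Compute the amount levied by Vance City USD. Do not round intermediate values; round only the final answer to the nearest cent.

$6,446.42

Assessed value = $501,400 × 0.956 = $479,338.4
Vance City USD taxable value = $479,338.4 − $91,000 = $388,338.4
Vance City USD levy = $388,338.4 × 0.0166 = $6,446.41744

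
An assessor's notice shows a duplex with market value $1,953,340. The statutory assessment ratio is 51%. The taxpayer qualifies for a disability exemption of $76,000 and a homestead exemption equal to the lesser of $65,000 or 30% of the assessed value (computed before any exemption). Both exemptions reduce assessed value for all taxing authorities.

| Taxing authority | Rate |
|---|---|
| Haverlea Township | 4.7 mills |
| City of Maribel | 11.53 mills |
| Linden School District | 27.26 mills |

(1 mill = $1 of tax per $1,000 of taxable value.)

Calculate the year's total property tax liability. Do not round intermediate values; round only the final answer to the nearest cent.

$37,192.80

Assessed value = $1,953,340 × 0.51 = $996,203.4
Homestead exemption = min($65,000, 30% × $996,203.4) = min($65,000, $298,861.02) = $65,000 (dollar cap binds)
Taxable value = $996,203.4 − $76,000 − $65,000 = $855,203.4
Haverlea Township: $855,203.4 × 0.0047 = $4,019.45598
City of Maribel: $855,203.4 × 0.01153 = $9,860.495202
Linden School District: $855,203.4 × 0.02726 = $23,312.844684
Total = $37,192.795866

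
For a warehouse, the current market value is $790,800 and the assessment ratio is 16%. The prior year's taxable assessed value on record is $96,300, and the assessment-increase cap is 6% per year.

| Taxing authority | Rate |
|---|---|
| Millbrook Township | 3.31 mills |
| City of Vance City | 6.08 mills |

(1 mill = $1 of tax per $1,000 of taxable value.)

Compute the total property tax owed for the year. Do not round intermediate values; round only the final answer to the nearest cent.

Uncapped assessed value = $790,800 × 0.16 = $126,528
Cap limit = $96,300 × 1.06 = $102,078
Taxable assessed value = min($126,528, $102,078) = $102,078 (cap binds)
Millbrook Township: $102,078 × 0.00331 = $337.87818
City of Vance City: $102,078 × 0.00608 = $620.63424
Total = $958.51242

$958.51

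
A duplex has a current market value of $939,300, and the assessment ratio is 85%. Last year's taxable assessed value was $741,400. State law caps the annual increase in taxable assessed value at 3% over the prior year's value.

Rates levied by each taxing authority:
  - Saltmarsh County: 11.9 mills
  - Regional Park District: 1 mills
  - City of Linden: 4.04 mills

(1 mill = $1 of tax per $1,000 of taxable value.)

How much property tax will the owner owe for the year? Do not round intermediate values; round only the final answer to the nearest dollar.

Uncapped assessed value = $939,300 × 0.85 = $798,405
Cap limit = $741,400 × 1.03 = $763,642
Taxable assessed value = min($798,405, $763,642) = $763,642 (cap binds)
Saltmarsh County: $763,642 × 0.0119 = $9,087.3398
Regional Park District: $763,642 × 0.001 = $763.642
City of Linden: $763,642 × 0.00404 = $3,085.11368
Total = $12,936.09548

$12,936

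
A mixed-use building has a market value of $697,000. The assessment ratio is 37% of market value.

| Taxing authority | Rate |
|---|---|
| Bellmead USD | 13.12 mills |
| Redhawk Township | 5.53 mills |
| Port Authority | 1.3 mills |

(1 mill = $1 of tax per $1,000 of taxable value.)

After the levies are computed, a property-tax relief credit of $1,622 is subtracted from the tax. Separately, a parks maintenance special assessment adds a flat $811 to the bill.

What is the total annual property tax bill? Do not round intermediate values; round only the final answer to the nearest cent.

$4,333.91

Assessed value = $697,000 × 0.37 = $257,890
Bellmead USD: $257,890 × 0.01312 = $3,383.5168
Redhawk Township: $257,890 × 0.00553 = $1,426.1317
Port Authority: $257,890 × 0.0013 = $335.257
Levies subtotal = $5,144.9055
After credit = $5,144.9055 − $1,622 = $3,522.9055
Total = $3,522.9055 + $811 = $4,333.9055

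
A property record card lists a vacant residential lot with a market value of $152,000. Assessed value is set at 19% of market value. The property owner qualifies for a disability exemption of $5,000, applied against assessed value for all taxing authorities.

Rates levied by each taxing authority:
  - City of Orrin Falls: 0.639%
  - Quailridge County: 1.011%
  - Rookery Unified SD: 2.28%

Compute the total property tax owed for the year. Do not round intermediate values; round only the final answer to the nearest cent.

Assessed value = $152,000 × 0.19 = $28,880
Taxable value = $28,880 − $5,000 = $23,880
City of Orrin Falls: $23,880 × 0.00639 = $152.5932
Quailridge County: $23,880 × 0.01011 = $241.4268
Rookery Unified SD: $23,880 × 0.0228 = $544.464
Total = $152.5932 + $241.4268 + $544.464 = $938.484

$938.48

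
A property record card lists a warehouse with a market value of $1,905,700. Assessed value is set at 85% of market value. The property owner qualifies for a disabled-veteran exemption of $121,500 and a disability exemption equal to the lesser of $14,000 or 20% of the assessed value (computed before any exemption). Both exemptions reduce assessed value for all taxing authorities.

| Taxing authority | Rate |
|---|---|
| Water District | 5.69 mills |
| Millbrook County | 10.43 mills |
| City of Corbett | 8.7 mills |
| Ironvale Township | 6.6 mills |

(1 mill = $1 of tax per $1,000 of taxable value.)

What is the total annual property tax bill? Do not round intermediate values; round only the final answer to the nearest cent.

$46,638.12

Assessed value = $1,905,700 × 0.85 = $1,619,845
Disability exemption = min($14,000, 20% × $1,619,845) = min($14,000, $323,969) = $14,000 (dollar cap binds)
Taxable value = $1,619,845 − $121,500 − $14,000 = $1,484,345
Water District: $1,484,345 × 0.00569 = $8,445.92305
Millbrook County: $1,484,345 × 0.01043 = $15,481.71835
City of Corbett: $1,484,345 × 0.0087 = $12,913.8015
Ironvale Township: $1,484,345 × 0.0066 = $9,796.677
Total = $46,638.1199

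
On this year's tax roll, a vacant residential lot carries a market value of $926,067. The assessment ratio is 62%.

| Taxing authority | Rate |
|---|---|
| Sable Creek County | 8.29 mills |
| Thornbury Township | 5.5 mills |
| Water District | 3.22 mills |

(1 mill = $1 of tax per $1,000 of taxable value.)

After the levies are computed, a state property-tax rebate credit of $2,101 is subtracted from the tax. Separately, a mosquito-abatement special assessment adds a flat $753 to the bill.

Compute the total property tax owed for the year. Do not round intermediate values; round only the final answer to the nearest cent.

$8,418.49

Assessed value = $926,067 × 0.62 = $574,161.54
Sable Creek County: $574,161.54 × 0.00829 = $4,759.7991666
Thornbury Township: $574,161.54 × 0.0055 = $3,157.88847
Water District: $574,161.54 × 0.00322 = $1,848.8001588
Levies subtotal = $9,766.4877954
After credit = $9,766.4877954 − $2,101 = $7,665.4877954
Total = $7,665.4877954 + $753 = $8,418.4877954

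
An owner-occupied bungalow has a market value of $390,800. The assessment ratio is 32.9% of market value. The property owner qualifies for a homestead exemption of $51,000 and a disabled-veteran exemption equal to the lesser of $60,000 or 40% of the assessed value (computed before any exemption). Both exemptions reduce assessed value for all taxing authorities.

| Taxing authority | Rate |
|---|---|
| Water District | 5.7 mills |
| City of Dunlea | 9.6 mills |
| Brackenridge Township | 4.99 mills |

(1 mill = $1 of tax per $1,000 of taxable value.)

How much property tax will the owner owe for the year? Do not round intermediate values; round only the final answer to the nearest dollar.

$530

Assessed value = $390,800 × 0.329 = $128,573.2
Disabled-veteran exemption = min($60,000, 40% × $128,573.2) = min($60,000, $51,429.28) = $51,429.28 (percentage binds)
Taxable value = $128,573.2 − $51,000 − $51,429.28 = $26,143.92
Water District: $26,143.92 × 0.0057 = $149.020344
City of Dunlea: $26,143.92 × 0.0096 = $250.981632
Brackenridge Township: $26,143.92 × 0.00499 = $130.4581608
Total = $530.4601368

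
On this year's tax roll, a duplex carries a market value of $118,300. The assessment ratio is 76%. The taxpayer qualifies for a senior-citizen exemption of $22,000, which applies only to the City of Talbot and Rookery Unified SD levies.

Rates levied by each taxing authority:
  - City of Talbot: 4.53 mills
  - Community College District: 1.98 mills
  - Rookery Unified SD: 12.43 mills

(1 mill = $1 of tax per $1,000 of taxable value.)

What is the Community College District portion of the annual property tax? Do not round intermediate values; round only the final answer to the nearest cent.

Assessed value = $118,300 × 0.76 = $89,908
Community College District taxable value = $89,908 (exemption does not apply)
Community College District levy = $89,908 × 0.00198 = $178.01784

$178.02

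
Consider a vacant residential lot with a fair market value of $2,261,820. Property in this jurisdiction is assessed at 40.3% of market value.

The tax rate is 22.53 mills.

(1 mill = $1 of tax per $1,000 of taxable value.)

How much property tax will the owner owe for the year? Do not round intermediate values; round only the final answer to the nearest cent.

Assessed value = $2,261,820 × 0.403 = $911,513.46
Tax = $911,513.46 × 0.02253 = $20,536.3982538

$20,536.40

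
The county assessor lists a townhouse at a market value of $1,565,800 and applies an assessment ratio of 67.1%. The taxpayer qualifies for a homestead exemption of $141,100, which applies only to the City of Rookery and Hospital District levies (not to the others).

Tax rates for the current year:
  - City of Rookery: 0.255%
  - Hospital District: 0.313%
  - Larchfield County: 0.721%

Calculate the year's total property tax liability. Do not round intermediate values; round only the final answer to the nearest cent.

Assessed value = $1,565,800 × 0.671 = $1,050,651.8
City of Rookery: ($1,050,651.8 − $141,100) × 0.00255 = $909,551.8 × 0.00255 = $2,319.35709
Hospital District: ($1,050,651.8 − $141,100) × 0.00313 = $909,551.8 × 0.00313 = $2,846.897134
Larchfield County: $1,050,651.8 × 0.00721 = $7,575.199478
Total = $12,741.453702

$12,741.45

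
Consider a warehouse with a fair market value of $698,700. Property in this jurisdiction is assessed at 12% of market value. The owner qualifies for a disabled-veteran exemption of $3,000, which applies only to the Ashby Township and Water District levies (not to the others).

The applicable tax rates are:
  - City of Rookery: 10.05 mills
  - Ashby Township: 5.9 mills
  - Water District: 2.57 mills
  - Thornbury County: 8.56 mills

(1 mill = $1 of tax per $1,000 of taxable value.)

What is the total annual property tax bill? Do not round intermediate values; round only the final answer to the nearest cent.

$2,245.09

Assessed value = $698,700 × 0.12 = $83,844
City of Rookery: $83,844 × 0.01005 = $842.6322
Ashby Township: ($83,844 − $3,000) × 0.0059 = $80,844 × 0.0059 = $476.9796
Water District: ($83,844 − $3,000) × 0.00257 = $80,844 × 0.00257 = $207.76908
Thornbury County: $83,844 × 0.00856 = $717.70464
Total = $2,245.08552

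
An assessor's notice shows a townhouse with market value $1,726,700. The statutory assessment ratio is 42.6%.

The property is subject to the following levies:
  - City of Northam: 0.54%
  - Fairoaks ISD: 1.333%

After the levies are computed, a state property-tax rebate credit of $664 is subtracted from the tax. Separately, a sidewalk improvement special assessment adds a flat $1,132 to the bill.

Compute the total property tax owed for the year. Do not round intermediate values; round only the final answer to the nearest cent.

$14,245.30

Assessed value = $1,726,700 × 0.426 = $735,574.2
City of Northam: $735,574.2 × 0.0054 = $3,972.10068
Fairoaks ISD: $735,574.2 × 0.01333 = $9,805.204086
Levies subtotal = $13,777.304766
After credit = $13,777.304766 − $664 = $13,113.304766
Total = $13,113.304766 + $1,132 = $14,245.304766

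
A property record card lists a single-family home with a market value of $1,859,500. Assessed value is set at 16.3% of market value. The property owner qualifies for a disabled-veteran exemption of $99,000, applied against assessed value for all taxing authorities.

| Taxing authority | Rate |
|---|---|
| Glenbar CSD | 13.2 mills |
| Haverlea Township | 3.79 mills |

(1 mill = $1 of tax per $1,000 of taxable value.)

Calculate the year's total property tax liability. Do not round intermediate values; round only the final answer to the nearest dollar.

Assessed value = $1,859,500 × 0.163 = $303,098.5
Taxable value = $303,098.5 − $99,000 = $204,098.5
Glenbar CSD: $204,098.5 × 0.0132 = $2,694.1002
Haverlea Township: $204,098.5 × 0.00379 = $773.533315
Total = $2,694.1002 + $773.533315 = $3,467.633515

$3,468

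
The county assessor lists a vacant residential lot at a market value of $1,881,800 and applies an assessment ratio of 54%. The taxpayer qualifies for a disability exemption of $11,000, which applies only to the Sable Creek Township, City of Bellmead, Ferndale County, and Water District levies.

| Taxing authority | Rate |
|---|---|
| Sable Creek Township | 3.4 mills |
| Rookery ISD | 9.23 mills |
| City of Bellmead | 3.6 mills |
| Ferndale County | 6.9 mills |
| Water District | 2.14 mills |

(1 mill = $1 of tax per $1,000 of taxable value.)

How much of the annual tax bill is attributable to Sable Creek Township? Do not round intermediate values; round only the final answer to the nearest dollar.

$3,418

Assessed value = $1,881,800 × 0.54 = $1,016,172
Sable Creek Township taxable value = $1,016,172 − $11,000 = $1,005,172
Sable Creek Township levy = $1,005,172 × 0.0034 = $3,417.5848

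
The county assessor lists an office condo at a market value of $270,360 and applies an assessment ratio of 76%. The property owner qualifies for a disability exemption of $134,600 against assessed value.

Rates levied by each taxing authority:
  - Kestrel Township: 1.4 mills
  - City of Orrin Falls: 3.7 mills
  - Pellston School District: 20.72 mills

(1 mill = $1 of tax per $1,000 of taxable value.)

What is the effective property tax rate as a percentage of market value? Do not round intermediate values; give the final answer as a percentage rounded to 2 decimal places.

Assessed value = $270,360 × 0.76 = $205,473.6
Taxable value = $205,473.6 − $134,600 = $70,873.6
Kestrel Township: $70,873.6 × 0.0014 = $99.22304
City of Orrin Falls: $70,873.6 × 0.0037 = $262.23232
Pellston School District: $70,873.6 × 0.02072 = $1,468.500992
Total tax = $1,829.956352
Effective rate = $1,829.956352 ÷ $270,360 = 0.68% of market value

0.68%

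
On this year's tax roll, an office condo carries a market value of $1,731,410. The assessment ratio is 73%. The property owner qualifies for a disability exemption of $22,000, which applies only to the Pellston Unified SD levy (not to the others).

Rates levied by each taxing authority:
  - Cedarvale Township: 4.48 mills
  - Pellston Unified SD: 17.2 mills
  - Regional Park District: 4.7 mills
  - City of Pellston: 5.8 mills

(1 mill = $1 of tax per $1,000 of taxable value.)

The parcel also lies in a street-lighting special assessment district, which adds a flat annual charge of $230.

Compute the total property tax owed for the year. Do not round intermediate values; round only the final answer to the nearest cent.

Assessed value = $1,731,410 × 0.73 = $1,263,929.3
Cedarvale Township: $1,263,929.3 × 0.00448 = $5,662.403264
Pellston Unified SD: ($1,263,929.3 − $22,000) × 0.0172 = $1,241,929.3 × 0.0172 = $21,361.18396
Regional Park District: $1,263,929.3 × 0.0047 = $5,940.46771
City of Pellston: $1,263,929.3 × 0.0058 = $7,330.78994
Levies subtotal = $40,294.844874
Total = $40,294.844874 + $230 = $40,524.844874

$40,524.84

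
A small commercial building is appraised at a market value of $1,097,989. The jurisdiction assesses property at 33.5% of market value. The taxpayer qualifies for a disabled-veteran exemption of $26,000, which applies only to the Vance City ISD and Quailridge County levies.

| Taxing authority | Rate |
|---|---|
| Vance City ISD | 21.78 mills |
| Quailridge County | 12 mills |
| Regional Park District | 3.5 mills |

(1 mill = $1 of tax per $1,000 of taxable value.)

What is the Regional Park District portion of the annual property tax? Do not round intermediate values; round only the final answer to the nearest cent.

Assessed value = $1,097,989 × 0.335 = $367,826.315
Regional Park District taxable value = $367,826.315 (exemption does not apply)
Regional Park District levy = $367,826.315 × 0.0035 = $1,287.3921025

$1,287.39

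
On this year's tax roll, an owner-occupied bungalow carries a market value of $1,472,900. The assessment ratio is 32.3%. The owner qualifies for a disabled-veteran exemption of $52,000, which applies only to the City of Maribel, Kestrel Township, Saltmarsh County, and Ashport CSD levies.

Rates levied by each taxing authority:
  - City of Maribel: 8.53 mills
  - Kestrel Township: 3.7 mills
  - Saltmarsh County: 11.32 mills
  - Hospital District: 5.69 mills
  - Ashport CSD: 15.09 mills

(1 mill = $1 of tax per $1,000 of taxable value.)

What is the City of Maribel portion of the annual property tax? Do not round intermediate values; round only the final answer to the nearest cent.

Assessed value = $1,472,900 × 0.323 = $475,746.7
City of Maribel taxable value = $475,746.7 − $52,000 = $423,746.7
City of Maribel levy = $423,746.7 × 0.00853 = $3,614.559351

$3,614.56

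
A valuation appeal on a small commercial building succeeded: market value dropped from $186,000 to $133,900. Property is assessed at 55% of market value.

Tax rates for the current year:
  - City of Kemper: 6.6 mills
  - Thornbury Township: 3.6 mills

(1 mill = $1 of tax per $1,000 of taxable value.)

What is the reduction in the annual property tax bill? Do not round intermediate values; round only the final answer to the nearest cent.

Old assessed value = $186,000 × 0.55 = $102,300
New assessed value = $133,900 × 0.55 = $73,645
Combined rate = 0.0066 + 0.0036 = 0.0102
Old tax = $102,300 × 0.0102 = $1,043.46
New tax = $73,645 × 0.0102 = $751.179
Reduction = $1,043.46 − $751.179 = $292.281

$292.28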